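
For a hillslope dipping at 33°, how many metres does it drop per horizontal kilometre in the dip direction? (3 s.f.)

649 m

drop per km = 1000 × tan 33° = 1000 × 0.6494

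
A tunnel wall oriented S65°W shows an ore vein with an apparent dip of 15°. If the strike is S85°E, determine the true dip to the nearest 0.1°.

28.2°

β = acute angle between strike S85°E and section S65°W = 30°.
tan δ = tan α / sin β = tan 15° / sin 30° = 0.2679 / 0.5000 = 0.5359
δ = arctan(0.5359) = 28.19°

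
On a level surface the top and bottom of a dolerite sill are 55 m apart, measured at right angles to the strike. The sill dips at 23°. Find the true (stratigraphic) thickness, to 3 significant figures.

True thickness t = w · sin(dip) = 55 × sin 23°
t = 55 × 0.3907 = 21.490 m

21.5 m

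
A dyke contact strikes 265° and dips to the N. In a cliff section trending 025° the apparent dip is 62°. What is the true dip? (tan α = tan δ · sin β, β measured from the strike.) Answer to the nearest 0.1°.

65.3°

The section is 60° from the strike.
tan(true dip) = tan 62° / sin 60° = 2.1717
true dip = arctan 2.1717 = 65.28°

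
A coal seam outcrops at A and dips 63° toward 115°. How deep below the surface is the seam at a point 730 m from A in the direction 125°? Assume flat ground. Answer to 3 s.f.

1410 m

The hole lies 10° from the dip direction, so the down-dip offset is 730 × cos 10° = 718.91 m.
Depth = down-dip offset × tan(dip) = 718.91 × tan 63° = 718.91 × 1.9626
Depth = 1410.94 m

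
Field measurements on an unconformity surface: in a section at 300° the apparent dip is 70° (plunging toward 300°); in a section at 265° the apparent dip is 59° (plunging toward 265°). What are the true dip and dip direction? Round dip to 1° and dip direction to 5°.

true dip 71°, dip direction 320°

Represent each trace as a vector plunging at its apparent dip toward its trend (east-north-up frame): v₁ = (-0.296, 0.171, -0.940), v₂ = (-0.513, -0.045, -0.857).
n = v₁ × v₂ = (-0.189, 0.228, 0.101) (taken with n_z > 0).
True dip = arccos(n_z / |n|) = arccos(0.3229) = 71.2°.
Dip direction = azimuth of (n_x, n_y) = atan2(-0.189, 0.228) = 320°.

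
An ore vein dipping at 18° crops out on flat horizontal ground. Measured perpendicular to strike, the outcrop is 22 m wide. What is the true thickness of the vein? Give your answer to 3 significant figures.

6.80 m

True thickness t = w · sin(dip) = 22 × sin 18°
t = 22 × 0.3090 = 6.798 m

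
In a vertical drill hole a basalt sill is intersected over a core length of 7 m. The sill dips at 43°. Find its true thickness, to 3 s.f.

5.12 m

True thickness t = h · cos(dip) = 7 × cos 43°
t = 7 × 0.7314 = 5.119 m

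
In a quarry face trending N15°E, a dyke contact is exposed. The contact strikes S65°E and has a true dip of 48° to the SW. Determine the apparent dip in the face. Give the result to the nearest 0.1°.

The section lies 80° from the strike.
tan α = tan 48° × sin 80° = 1.1106 × 0.9848 = 1.0937
apparent dip = arctan 1.0937 = 47.56°

47.6°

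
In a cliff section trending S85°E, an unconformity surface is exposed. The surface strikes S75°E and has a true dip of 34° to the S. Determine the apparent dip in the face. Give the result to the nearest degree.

7°

Angle between strike (S75°E) and section (S85°E): β = 10°.
tan α = tan 34° × sin 10° = 0.6745 × 0.1736 = 0.1171
apparent dip = arctan 0.1171 = 6.68°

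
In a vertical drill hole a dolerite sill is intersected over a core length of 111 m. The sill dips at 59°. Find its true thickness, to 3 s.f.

True thickness t = h · cos(dip) = 111 × cos 59°
t = 111 × 0.5150 = 57.169 m

57.2 m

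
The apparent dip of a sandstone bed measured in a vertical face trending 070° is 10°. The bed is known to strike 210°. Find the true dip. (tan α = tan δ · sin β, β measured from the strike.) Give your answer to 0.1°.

15.3°

The section is 40° from the strike.
tan(true dip) = tan 10° / sin 40° = 0.2743
δ = arctan(0.2743) = 15.34°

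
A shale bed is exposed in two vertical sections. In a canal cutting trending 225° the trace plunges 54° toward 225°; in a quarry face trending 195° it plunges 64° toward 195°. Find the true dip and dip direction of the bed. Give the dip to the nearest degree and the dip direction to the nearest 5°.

true dip 66°, dip direction 175°

The two traces are lines in the plane: v₁ = (sin 225°·cos 54°, cos 225°·cos 54°, −sin 54°), v₂ = (sin 195°·cos 64°, cos 195°·cos 64°, −sin 64°).
Cross product v₁ × v₂ gives the pole to the plane: n ∝ (0.031, -0.282, 0.129).
True dip = arccos(n_z / |n|) = arccos(0.4138) = 65.6°.
Dip direction = atan2(0.031, -0.282) = 174° (azimuth of n's horizontal projection).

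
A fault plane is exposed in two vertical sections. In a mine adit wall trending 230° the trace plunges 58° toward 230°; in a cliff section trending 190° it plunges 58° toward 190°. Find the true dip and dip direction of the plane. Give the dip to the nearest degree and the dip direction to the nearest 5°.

true dip 60°, dip direction 210°

Each apparent-dip line lies in the plane. As unit vectors (x east, y north, z up), v₁ plunges 58°→230° and v₂ plunges 58°→190°.
The plane normal is n = v₁ × v₂ ∝ (-0.154, -0.266, 0.181).
Dip δ = arctan(|n_h|/n_z) = arctan(0.307/0.181) = 59.6°.
The horizontal component of n points toward azimuth atan2(n_x, n_y) = 210°, the dip direction.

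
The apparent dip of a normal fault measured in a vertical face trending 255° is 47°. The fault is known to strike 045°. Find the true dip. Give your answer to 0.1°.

The section is 30° from the strike.
tan(true dip) = tan 47° / sin 30° = 2.1447
δ = arctan(2.1447) = 65.00°

65.0°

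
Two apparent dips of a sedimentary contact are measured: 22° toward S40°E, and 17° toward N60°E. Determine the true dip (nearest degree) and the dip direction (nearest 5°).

true dip 25°, dip direction 110°

Each apparent-dip line lies in the plane. As unit vectors (x east, y north, z up), v₁ plunges 22°→S40°E and v₂ plunges 17°→N60°E.
The plane normal is n = v₁ × v₂ ∝ (0.387, -0.136, 0.873).
True dip = arccos(n_z / |n|) = arccos(0.9052) = 25.2°.
Dip direction = azimuth of (n_x, n_y) = atan2(0.387, -0.136) = 109°.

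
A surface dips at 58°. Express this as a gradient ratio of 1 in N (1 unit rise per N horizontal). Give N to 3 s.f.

1 : N means tan θ = 1/N, so N = 1/tan 58° = 1/1.6003

1 in 0.625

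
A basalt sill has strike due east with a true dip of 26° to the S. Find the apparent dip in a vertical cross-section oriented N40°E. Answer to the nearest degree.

Angle between strike (due east) and section (N40°E): β = 50°.
tan(apparent dip) = tan 26° · sin 50° = 0.3736
α = arctan(0.3736) = 20.49°

20°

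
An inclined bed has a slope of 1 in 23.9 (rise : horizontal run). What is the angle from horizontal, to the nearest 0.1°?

tan θ = 1/23.9 = 0.0418
θ = arctan(0.0418) = 2.40°

2.4°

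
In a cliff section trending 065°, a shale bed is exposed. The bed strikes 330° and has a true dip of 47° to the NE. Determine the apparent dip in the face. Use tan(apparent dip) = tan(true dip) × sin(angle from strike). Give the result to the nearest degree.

47°

The strike is 330° and the section trends 065°; the acute angle between them is β = 85°.
tan(apparent dip) = tan 47° · sin 85° = 1.0683
α = arctan(1.0683) = 46.89°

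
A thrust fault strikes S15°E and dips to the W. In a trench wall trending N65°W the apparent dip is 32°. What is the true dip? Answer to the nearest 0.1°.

β = acute angle between strike S15°E and section N65°W = 50°.
tan δ = tan α / sin β = tan 32° / sin 50° = 0.6249 / 0.7660 = 0.8157
true dip = arctan 0.8157 = 39.20°

39.2°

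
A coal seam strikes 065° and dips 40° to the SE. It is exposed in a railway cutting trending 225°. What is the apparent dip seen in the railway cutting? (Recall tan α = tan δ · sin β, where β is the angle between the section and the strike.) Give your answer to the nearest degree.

Angle between strike (065°) and section (225°): β = 20°.
tan(apparent dip) = tan 40° · sin 20° = 0.2870
apparent dip = arctan 0.2870 = 16.01°

16°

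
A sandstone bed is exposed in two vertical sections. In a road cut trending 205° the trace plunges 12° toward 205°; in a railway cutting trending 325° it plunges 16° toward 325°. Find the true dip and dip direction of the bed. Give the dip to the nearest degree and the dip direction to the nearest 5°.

true dip 27°, dip direction 270°

Each apparent-dip line lies in the plane. As unit vectors (x east, y north, z up), v₁ plunges 12°→205° and v₂ plunges 16°→325°.
n = v₁ × v₂ = (-0.408, -0.001, 0.814) (taken with n_z > 0).
tan δ = √(n_x²+n_y²)/n_z = 0.408/0.814, so δ = 26.6°.
The horizontal component of n points toward azimuth atan2(n_x, n_y) = 270°, the dip direction.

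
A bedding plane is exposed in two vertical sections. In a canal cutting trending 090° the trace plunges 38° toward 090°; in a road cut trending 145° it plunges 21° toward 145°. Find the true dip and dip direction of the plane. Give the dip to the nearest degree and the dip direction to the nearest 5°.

Each apparent-dip line lies in the plane. As unit vectors (x east, y north, z up), v₁ plunges 38°→090° and v₂ plunges 21°→145°.
Cross product v₁ × v₂ gives the pole to the plane: n ∝ (0.471, 0.047, 0.603).
tan δ = √(n_x²+n_y²)/n_z = 0.473/0.603, so δ = 38.1°.
Dip direction = atan2(0.471, 0.047) = 84° (azimuth of n's horizontal projection).

true dip 38°, dip direction 085°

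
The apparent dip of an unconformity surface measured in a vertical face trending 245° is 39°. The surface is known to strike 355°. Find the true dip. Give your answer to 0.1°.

40.8°

The section is 70° from the strike.
tan(true dip) = tan 39° / sin 70° = 0.8618
true dip = arctan 0.8618 = 40.75°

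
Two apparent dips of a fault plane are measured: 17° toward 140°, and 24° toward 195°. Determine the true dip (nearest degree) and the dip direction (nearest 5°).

Each apparent-dip line lies in the plane. As unit vectors (x east, y north, z up), v₁ plunges 17°→140° and v₂ plunges 24°→195°.
Cross product v₁ × v₂ gives the pole to the plane: n ∝ (-0.040, -0.319, 0.716).
Dip δ = arctan(|n_h|/n_z) = arctan(0.322/0.716) = 24.2°.
Dip direction = atan2(-0.040, -0.319) = 187° (azimuth of n's horizontal projection).

true dip 24°, dip direction 185°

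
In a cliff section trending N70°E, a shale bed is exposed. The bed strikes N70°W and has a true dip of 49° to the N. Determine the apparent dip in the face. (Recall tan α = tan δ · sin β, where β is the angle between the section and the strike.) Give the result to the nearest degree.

36°

Angle between strike (N70°W) and section (N70°E): β = 40°.
tan α = tan 49° × sin 40° = 1.1504 × 0.6428 = 0.7394
apparent dip = arctan 0.7394 = 36.48°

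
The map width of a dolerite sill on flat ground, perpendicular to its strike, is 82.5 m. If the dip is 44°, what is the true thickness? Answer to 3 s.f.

True thickness t = w · sin(dip) = 82.5 × sin 44°
t = 82.5 × 0.6947 = 57.309 m

57.3 m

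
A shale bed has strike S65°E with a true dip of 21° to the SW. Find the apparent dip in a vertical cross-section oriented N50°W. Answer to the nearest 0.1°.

5.7°

Angle between strike (S65°E) and section (N50°W): β = 15°.
tan(apparent dip) = tan 21° · sin 15° = 0.0994
apparent dip = arctan 0.0994 = 5.67°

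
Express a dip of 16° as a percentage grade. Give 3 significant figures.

28.7%

grade % = 100 × tan 16° = 100 × 0.2867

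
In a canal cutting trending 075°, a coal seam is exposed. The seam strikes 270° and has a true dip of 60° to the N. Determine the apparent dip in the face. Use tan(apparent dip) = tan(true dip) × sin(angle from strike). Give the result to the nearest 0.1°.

Angle between strike (270°) and section (075°): β = 15°.
tan(apparent dip) = tan 60° · sin 15° = 0.4483
apparent dip = arctan 0.4483 = 24.15°

24.1°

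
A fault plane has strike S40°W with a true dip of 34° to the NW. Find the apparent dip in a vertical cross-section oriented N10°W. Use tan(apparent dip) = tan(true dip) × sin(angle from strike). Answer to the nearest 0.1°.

The section lies 50° from the strike.
tan α = tan 34° × sin 50° = 0.6745 × 0.7660 = 0.5167
apparent dip = arctan 0.5167 = 27.33°

27.3°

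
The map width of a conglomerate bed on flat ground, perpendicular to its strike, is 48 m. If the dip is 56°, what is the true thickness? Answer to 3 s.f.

True thickness t = w · sin(dip) = 48 × sin 56°
t = 48 × 0.8290 = 39.794 m

39.8 m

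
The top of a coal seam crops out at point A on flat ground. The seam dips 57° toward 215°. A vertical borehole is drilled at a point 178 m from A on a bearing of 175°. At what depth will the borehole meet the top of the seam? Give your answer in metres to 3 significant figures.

210 m

The hole lies 40° from the dip direction, so the down-dip offset is 178 × cos 40° = 136.36 m.
Depth = down-dip offset × tan(dip) = 136.36 × tan 57° = 136.36 × 1.5399
Depth = 209.97 m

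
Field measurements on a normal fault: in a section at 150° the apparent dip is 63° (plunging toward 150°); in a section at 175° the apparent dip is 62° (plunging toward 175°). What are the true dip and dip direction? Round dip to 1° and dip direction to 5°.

true dip 63°, dip direction 155°

The two traces are lines in the plane: v₁ = (sin 150°·cos 63°, cos 150°·cos 63°, −sin 63°), v₂ = (sin 175°·cos 62°, cos 175°·cos 62°, −sin 62°).
Cross product v₁ × v₂ gives the pole to the plane: n ∝ (0.070, -0.164, 0.090).
Dip δ = arctan(|n_h|/n_z) = arctan(0.178/0.090) = 63.2°.
The horizontal component of n points toward azimuth atan2(n_x, n_y) = 157°, the dip direction.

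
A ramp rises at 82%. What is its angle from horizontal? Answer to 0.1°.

tan θ = 82/100 = 0.8200
θ = arctan(0.8200) = 39.35°

39.4°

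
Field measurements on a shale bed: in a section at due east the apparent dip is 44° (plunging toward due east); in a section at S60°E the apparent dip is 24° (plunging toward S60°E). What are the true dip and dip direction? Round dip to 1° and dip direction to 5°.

true dip 51°, dip direction 050°

Each apparent-dip line lies in the plane. As unit vectors (x east, y north, z up), v₁ plunges 44°→due east and v₂ plunges 24°→S60°E.
Cross product v₁ × v₂ gives the pole to the plane: n ∝ (0.317, 0.257, 0.329).
True dip = arccos(n_z / |n|) = arccos(0.6269) = 51.2°.
Dip direction = azimuth of (n_x, n_y) = atan2(0.317, 0.257) = 51°.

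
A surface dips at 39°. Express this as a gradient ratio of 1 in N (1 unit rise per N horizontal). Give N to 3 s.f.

1 in 1.23

1 : N means tan θ = 1/N, so N = 1/tan 39° = 1/0.8098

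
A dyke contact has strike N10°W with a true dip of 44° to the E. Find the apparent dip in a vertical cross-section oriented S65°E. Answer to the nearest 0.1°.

38.3°

The section lies 55° from the strike.
tan α = tan 44° × sin 55° = 0.9657 × 0.8192 = 0.7910
apparent dip = arctan 0.7910 = 38.35°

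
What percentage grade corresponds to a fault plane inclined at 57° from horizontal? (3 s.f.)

grade % = 100 × tan 57° = 100 × 1.5399

154%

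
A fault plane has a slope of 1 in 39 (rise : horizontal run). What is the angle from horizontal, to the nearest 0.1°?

tan θ = 1/39 = 0.0256
θ = arctan(0.0256) = 1.47°

1.5°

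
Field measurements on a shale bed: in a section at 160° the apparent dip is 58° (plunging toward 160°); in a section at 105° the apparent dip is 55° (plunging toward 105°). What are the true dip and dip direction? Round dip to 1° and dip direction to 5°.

true dip 60°, dip direction 140°

Represent each trace as a vector plunging at its apparent dip toward its trend (east-north-up frame): v₁ = (0.181, -0.498, -0.848), v₂ = (0.554, -0.148, -0.819).
n = v₁ × v₂ = (0.282, -0.321, 0.249) (taken with n_z > 0).
tan δ = √(n_x²+n_y²)/n_z = 0.428/0.249, so δ = 59.8°.
Dip direction = azimuth of (n_x, n_y) = atan2(0.282, -0.321) = 139°.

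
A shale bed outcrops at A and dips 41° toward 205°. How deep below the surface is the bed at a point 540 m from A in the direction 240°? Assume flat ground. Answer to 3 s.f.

The hole lies 35° from the dip direction, so the down-dip offset is 540 × cos 35° = 442.34 m.
Depth = down-dip offset × tan(dip) = 442.34 × tan 41° = 442.34 × 0.8693
Depth = 384.52 m

385 m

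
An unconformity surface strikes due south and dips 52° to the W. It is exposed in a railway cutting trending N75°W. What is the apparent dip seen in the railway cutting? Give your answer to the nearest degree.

The section lies 75° from the strike.
tan(apparent dip) = tan 52° · sin 75° = 1.2363
apparent dip = arctan 1.2363 = 51.03°

51°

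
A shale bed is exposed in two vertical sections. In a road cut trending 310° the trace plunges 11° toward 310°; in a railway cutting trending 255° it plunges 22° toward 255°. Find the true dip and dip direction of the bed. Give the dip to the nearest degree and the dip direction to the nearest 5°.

true dip 22°, dip direction 250°

Represent each trace as a vector plunging at its apparent dip toward its trend (east-north-up frame): v₁ = (-0.752, 0.631, -0.191), v₂ = (-0.896, -0.240, -0.375).
n = v₁ × v₂ = (-0.282, -0.111, 0.746) (taken with n_z > 0).
tan δ = √(n_x²+n_y²)/n_z = 0.303/0.746, so δ = 22.1°.
The horizontal component of n points toward azimuth atan2(n_x, n_y) = 249°, the dip direction.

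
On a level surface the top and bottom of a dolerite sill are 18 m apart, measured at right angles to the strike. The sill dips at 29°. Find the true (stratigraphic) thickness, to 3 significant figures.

8.73 m

True thickness t = w · sin(dip) = 18 × sin 29°
t = 18 × 0.4848 = 8.727 m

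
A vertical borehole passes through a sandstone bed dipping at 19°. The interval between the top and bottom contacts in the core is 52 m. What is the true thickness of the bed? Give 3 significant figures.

49.2 m

True thickness t = h · cos(dip) = 52 × cos 19°
t = 52 × 0.9455 = 49.167 m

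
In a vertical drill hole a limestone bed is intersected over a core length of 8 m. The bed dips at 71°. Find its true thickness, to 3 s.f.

2.60 m

True thickness t = h · cos(dip) = 8 × cos 71°
t = 8 × 0.3256 = 2.605 m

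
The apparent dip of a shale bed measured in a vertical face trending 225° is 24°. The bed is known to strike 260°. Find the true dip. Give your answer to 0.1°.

37.8°

The section is 35° from the strike.
tan(true dip) = tan 24° / sin 35° = 0.7762
true dip = arctan 0.7762 = 37.82°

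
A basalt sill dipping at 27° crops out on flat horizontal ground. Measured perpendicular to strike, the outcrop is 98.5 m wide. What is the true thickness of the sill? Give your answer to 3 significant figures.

44.7 m

True thickness t = w · sin(dip) = 98.5 × sin 27°
t = 98.5 × 0.4540 = 44.718 m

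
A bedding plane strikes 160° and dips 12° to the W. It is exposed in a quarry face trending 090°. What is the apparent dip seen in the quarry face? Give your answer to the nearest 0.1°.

11.3°

The section lies 70° from the strike.
tan α = tan 12° × sin 70° = 0.2126 × 0.9397 = 0.1997
apparent dip = arctan 0.1997 = 11.30°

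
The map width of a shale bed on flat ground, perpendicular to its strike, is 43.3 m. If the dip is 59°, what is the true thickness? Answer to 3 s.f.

37.1 m

True thickness t = w · sin(dip) = 43.3 × sin 59°
t = 43.3 × 0.8572 = 37.115 m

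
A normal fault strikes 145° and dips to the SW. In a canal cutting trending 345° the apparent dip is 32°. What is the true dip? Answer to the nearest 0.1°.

61.3°

β = acute angle between strike 145° and section 345° = 20°.
tan(true dip) = tan 32° / sin 20° = 1.8270
true dip = arctan 1.8270 = 61.31°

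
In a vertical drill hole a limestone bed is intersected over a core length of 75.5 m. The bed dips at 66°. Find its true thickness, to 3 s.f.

30.7 m

True thickness t = h · cos(dip) = 75.5 × cos 66°
t = 75.5 × 0.4067 = 30.709 m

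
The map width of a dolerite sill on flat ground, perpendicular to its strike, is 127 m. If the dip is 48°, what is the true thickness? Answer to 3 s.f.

True thickness t = w · sin(dip) = 127 × sin 48°
t = 127 × 0.7431 = 94.379 m

94.4 m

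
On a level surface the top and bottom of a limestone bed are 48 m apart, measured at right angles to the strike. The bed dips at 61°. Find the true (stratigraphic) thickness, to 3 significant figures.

42.0 m

True thickness t = w · sin(dip) = 48 × sin 61°
t = 48 × 0.8746 = 41.982 m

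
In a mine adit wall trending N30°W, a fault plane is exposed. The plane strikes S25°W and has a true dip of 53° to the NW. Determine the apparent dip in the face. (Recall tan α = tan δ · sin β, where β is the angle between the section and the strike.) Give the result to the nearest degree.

47°

Angle between strike (S25°W) and section (N30°W): β = 55°.
tan(apparent dip) = tan 53° · sin 55° = 1.0871
apparent dip = arctan 1.0871 = 47.39°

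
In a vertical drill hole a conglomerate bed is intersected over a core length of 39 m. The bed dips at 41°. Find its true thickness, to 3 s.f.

True thickness t = h · cos(dip) = 39 × cos 41°
t = 39 × 0.7547 = 29.434 m

29.4 m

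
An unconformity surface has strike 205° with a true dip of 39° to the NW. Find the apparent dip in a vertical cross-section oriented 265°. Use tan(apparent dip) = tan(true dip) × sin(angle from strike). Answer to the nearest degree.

Angle between strike (205°) and section (265°): β = 60°.
tan(apparent dip) = tan 39° · sin 60° = 0.7013
apparent dip = arctan 0.7013 = 35.04°

35°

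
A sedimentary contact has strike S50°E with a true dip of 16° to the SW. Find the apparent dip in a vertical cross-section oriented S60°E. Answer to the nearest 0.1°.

The section lies 10° from the strike.
tan α = tan 16° × sin 10° = 0.2867 × 0.1736 = 0.0498
α = arctan(0.0498) = 2.85°

2.9°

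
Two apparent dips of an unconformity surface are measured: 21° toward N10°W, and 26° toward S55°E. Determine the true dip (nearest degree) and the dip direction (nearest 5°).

true dip 49°, dip direction 060°

Represent each trace as a vector plunging at its apparent dip toward its trend (east-north-up frame): v₁ = (-0.162, 0.919, -0.358), v₂ = (0.736, -0.516, -0.438).
Cross product v₁ × v₂ gives the pole to the plane: n ∝ (0.588, 0.335, 0.593).
tan δ = √(n_x²+n_y²)/n_z = 0.677/0.593, so δ = 48.7°.
Dip direction = azimuth of (n_x, n_y) = atan2(0.588, 0.335) = 60°.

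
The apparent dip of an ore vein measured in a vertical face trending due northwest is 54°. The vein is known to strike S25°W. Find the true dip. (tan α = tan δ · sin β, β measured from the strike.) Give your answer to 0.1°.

55.7°

The section is 70° from the strike.
tan δ = tan α / sin β = tan 54° / sin 70° = 1.3764 / 0.9397 = 1.4647
δ = arctan(1.4647) = 55.68°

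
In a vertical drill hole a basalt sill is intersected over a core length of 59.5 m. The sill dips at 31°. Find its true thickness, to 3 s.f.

True thickness t = h · cos(dip) = 59.5 × cos 31°
t = 59.5 × 0.8572 = 51.001 m

51.0 m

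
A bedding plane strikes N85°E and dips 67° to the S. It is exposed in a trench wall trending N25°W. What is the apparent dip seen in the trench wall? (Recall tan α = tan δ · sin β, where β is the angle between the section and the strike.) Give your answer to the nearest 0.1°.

The strike is N85°E and the section trends N25°W; the acute angle between them is β = 70°.
tan(apparent dip) = tan 67° · sin 70° = 2.2138
apparent dip = arctan 2.2138 = 65.69°

65.7°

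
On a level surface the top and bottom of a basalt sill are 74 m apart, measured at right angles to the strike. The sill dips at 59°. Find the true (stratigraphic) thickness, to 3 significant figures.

True thickness t = w · sin(dip) = 74 × sin 59°
t = 74 × 0.8572 = 63.430 m

63.4 m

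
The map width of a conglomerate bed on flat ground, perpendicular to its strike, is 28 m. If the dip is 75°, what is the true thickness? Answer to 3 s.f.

27.0 m

True thickness t = w · sin(dip) = 28 × sin 75°
t = 28 × 0.9659 = 27.046 m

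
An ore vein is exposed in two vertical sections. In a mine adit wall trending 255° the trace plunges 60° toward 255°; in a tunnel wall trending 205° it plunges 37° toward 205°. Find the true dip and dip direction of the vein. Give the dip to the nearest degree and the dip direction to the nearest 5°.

true dip 61°, dip direction 270°

The two traces are lines in the plane: v₁ = (sin 255°·cos 60°, cos 255°·cos 60°, −sin 60°), v₂ = (sin 205°·cos 37°, cos 205°·cos 37°, −sin 37°).
n = v₁ × v₂ = (-0.549, 0.002, 0.306) (taken with n_z > 0).
True dip = arccos(n_z / |n|) = arccos(0.4868) = 60.9°.
The horizontal component of n points toward azimuth atan2(n_x, n_y) = 270°, the dip direction.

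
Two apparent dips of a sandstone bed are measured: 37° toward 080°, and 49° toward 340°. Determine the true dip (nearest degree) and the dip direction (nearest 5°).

The two traces are lines in the plane: v₁ = (sin 80°·cos 37°, cos 80°·cos 37°, −sin 37°), v₂ = (sin 340°·cos 49°, cos 340°·cos 49°, −sin 49°).
The plane normal is n = v₁ × v₂ ∝ (0.266, 0.729, 0.516).
True dip = arccos(n_z / |n|) = arccos(0.5538) = 56.4°.
Dip direction = atan2(0.266, 0.729) = 20° (azimuth of n's horizontal projection).

true dip 56°, dip direction 020°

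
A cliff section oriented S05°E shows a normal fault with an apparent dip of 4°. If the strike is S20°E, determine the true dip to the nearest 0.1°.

15.1°

β = acute angle between strike S20°E and section S05°E = 15°.
tan δ = tan α / sin β = tan 4° / sin 15° = 0.0699 / 0.2588 = 0.2702
δ = arctan(0.2702) = 15.12°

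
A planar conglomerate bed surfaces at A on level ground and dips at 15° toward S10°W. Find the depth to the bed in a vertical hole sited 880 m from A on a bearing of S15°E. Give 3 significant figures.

The hole lies 25° from the dip direction, so the down-dip offset is 880 × cos 25° = 797.55 m.
Depth = down-dip offset × tan(dip) = 797.55 × tan 15° = 797.55 × 0.2679
Depth = 213.70 m

214 m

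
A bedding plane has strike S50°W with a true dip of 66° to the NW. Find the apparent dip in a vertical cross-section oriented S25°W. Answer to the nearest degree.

The strike is S50°W and the section trends S25°W; the acute angle between them is β = 25°.
tan α = tan 66° × sin 25° = 2.2460 × 0.4226 = 0.9492
α = arctan(0.9492) = 43.51°

44°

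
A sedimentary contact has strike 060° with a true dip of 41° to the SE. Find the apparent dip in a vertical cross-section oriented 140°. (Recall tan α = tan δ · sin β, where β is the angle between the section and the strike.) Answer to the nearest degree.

The section lies 80° from the strike.
tan(apparent dip) = tan 41° · sin 80° = 0.8561
α = arctan(0.8561) = 40.57°

41°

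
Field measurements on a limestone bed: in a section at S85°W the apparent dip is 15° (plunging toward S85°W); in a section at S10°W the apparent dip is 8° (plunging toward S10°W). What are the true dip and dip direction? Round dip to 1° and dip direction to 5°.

The two traces are lines in the plane: v₁ = (sin 265°·cos 15°, cos 265°·cos 15°, −sin 15°), v₂ = (sin 190°·cos 8°, cos 190°·cos 8°, −sin 8°).
Cross product v₁ × v₂ gives the pole to the plane: n ∝ (-0.241, -0.089, 0.924).
Dip δ = arctan(|n_h|/n_z) = arctan(0.257/0.924) = 15.5°.
The horizontal component of n points toward azimuth atan2(n_x, n_y) = 250°, the dip direction.

true dip 16°, dip direction 250°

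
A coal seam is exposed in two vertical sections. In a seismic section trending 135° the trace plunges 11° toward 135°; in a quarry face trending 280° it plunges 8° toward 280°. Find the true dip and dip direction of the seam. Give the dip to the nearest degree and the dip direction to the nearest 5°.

Each apparent-dip line lies in the plane. As unit vectors (x east, y north, z up), v₁ plunges 11°→135° and v₂ plunges 8°→280°.
n = v₁ × v₂ = (-0.129, -0.283, 0.558) (taken with n_z > 0).
tan δ = √(n_x²+n_y²)/n_z = 0.311/0.558, so δ = 29.1°.
The horizontal component of n points toward azimuth atan2(n_x, n_y) = 205°, the dip direction.

true dip 29°, dip direction 205°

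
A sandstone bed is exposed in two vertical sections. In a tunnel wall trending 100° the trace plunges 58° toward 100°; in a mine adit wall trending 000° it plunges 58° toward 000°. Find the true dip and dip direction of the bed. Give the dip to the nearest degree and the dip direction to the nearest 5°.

true dip 68°, dip direction 050°

Each apparent-dip line lies in the plane. As unit vectors (x east, y north, z up), v₁ plunges 58°→100° and v₂ plunges 58°→000°.
Cross product v₁ × v₂ gives the pole to the plane: n ∝ (0.527, 0.443, 0.277).
tan δ = √(n_x²+n_y²)/n_z = 0.689/0.277, so δ = 68.1°.
The horizontal component of n points toward azimuth atan2(n_x, n_y) = 50°, the dip direction.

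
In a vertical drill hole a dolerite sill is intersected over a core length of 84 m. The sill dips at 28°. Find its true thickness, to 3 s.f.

True thickness t = h · cos(dip) = 84 × cos 28°
t = 84 × 0.8829 = 74.168 m

74.2 m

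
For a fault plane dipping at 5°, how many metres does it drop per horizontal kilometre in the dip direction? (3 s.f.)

87.5 m

drop per km = 1000 × tan 5° = 1000 × 0.0875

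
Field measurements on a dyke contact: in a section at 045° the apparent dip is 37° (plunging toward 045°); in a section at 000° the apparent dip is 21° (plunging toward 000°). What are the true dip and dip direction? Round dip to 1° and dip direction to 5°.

true dip 38°, dip direction 060°

Represent each trace as a vector plunging at its apparent dip toward its trend (east-north-up frame): v₁ = (0.565, 0.565, -0.602), v₂ = (0.000, 0.934, -0.358).
n = v₁ × v₂ = (0.359, 0.202, 0.527) (taken with n_z > 0).
Dip δ = arctan(|n_h|/n_z) = arctan(0.413/0.527) = 38.0°.
Dip direction = atan2(0.359, 0.202) = 61° (azimuth of n's horizontal projection).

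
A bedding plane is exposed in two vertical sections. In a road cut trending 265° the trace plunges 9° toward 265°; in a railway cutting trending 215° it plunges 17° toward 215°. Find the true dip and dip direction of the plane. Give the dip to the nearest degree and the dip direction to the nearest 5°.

true dip 17°, dip direction 205°

Each apparent-dip line lies in the plane. As unit vectors (x east, y north, z up), v₁ plunges 9°→265° and v₂ plunges 17°→215°.
n = v₁ × v₂ = (-0.097, -0.202, 0.724) (taken with n_z > 0).
tan δ = √(n_x²+n_y²)/n_z = 0.224/0.724, so δ = 17.2°.
The horizontal component of n points toward azimuth atan2(n_x, n_y) = 206°, the dip direction.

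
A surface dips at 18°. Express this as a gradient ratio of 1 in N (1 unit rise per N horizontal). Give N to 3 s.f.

1 : N means tan θ = 1/N, so N = 1/tan 18° = 1/0.3249

1 in 3.08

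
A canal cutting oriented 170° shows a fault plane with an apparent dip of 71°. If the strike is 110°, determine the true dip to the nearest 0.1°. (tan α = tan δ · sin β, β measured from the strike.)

73.4°

β = acute angle between strike 110° and section 170° = 60°.
tan(true dip) = tan 71° / sin 60° = 3.3535
δ = arctan(3.3535) = 73.40°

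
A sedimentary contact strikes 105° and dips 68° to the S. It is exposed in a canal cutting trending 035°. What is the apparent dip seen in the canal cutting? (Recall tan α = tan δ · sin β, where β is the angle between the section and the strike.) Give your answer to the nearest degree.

The strike is 105° and the section trends 035°; the acute angle between them is β = 70°.
tan(apparent dip) = tan 68° · sin 70° = 2.3258
apparent dip = arctan 2.3258 = 66.73°

67°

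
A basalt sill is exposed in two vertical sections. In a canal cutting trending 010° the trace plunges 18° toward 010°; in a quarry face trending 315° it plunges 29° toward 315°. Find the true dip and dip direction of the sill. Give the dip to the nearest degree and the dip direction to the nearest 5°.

true dip 29°, dip direction 315°

Represent each trace as a vector plunging at its apparent dip toward its trend (east-north-up frame): v₁ = (0.165, 0.937, -0.309), v₂ = (-0.618, 0.618, -0.485).
The plane normal is n = v₁ × v₂ ∝ (-0.263, 0.271, 0.681).
Dip δ = arctan(|n_h|/n_z) = arctan(0.378/0.681) = 29.0°.
The horizontal component of n points toward azimuth atan2(n_x, n_y) = 316°, the dip direction.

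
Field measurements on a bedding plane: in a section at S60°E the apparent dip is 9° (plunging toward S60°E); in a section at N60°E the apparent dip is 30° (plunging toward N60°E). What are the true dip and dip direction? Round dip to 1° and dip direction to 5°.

true dip 31°, dip direction 045°

Each apparent-dip line lies in the plane. As unit vectors (x east, y north, z up), v₁ plunges 9°→S60°E and v₂ plunges 30°→N60°E.
Cross product v₁ × v₂ gives the pole to the plane: n ∝ (0.315, 0.310, 0.741).
tan δ = √(n_x²+n_y²)/n_z = 0.442/0.741, so δ = 30.8°.
Dip direction = azimuth of (n_x, n_y) = atan2(0.315, 0.310) = 45°.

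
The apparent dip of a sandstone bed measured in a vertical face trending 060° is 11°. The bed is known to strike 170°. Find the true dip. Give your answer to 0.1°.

The section is 70° from the strike.
tan(true dip) = tan 11° / sin 70° = 0.2069
true dip = arctan 0.2069 = 11.69°

11.7°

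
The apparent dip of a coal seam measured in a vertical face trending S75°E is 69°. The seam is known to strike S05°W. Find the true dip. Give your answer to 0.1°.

β = acute angle between strike S05°W and section S75°E = 80°.
tan δ = tan α / sin β = tan 69° / sin 80° = 2.6051 / 0.9848 = 2.6453
δ = arctan(2.6453) = 69.29°

69.3°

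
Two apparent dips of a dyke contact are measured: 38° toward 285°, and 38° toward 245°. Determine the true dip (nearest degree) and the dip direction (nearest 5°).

Represent each trace as a vector plunging at its apparent dip toward its trend (east-north-up frame): v₁ = (-0.761, 0.204, -0.616), v₂ = (-0.714, -0.333, -0.616).
The plane normal is n = v₁ × v₂ ∝ (-0.331, -0.029, 0.399).
tan δ = √(n_x²+n_y²)/n_z = 0.332/0.399, so δ = 39.7°.
The horizontal component of n points toward azimuth atan2(n_x, n_y) = 265°, the dip direction.

true dip 40°, dip direction 265°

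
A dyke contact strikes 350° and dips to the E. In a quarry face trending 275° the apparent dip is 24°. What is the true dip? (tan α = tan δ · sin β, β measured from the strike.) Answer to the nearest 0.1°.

24.7°

The section is 75° from the strike.
tan δ = tan α / sin β = tan 24° / sin 75° = 0.4452 / 0.9659 = 0.4609
δ = arctan(0.4609) = 24.75°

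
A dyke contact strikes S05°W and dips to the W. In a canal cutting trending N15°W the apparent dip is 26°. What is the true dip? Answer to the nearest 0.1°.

The section is 20° from the strike.
tan(true dip) = tan 26° / sin 20° = 1.4260
δ = arctan(1.4260) = 54.96°

55.0°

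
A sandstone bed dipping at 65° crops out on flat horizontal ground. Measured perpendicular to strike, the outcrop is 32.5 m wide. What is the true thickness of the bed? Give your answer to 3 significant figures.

True thickness t = w · sin(dip) = 32.5 × sin 65°
t = 32.5 × 0.9063 = 29.455 m

29.5 m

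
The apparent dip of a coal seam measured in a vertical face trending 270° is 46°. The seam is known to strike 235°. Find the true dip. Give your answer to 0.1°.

The section is 35° from the strike.
tan δ = tan α / sin β = tan 46° / sin 35° = 1.0355 / 0.5736 = 1.8054
δ = arctan(1.8054) = 61.02°

61.0°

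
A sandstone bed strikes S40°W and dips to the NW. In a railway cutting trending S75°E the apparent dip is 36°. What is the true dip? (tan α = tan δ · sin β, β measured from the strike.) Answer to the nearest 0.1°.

β = acute angle between strike S40°W and section S75°E = 65°.
tan(true dip) = tan 36° / sin 65° = 0.8017
true dip = arctan 0.8017 = 38.72°

38.7°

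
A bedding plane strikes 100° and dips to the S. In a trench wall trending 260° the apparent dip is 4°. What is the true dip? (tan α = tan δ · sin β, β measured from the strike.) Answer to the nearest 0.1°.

11.6°

The section is 20° from the strike.
tan(true dip) = tan 4° / sin 20° = 0.2045
true dip = arctan 0.2045 = 11.56°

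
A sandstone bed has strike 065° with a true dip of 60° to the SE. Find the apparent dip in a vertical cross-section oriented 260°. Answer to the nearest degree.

24°

The strike is 065° and the section trends 260°; the acute angle between them is β = 15°.
tan(apparent dip) = tan 60° · sin 15° = 0.4483
apparent dip = arctan 0.4483 = 24.15°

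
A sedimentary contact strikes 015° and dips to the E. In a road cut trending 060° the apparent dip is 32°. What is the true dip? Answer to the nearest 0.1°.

41.5°

β = acute angle between strike 015° and section 060° = 45°.
tan(true dip) = tan 32° / sin 45° = 0.8837
true dip = arctan 0.8837 = 41.47°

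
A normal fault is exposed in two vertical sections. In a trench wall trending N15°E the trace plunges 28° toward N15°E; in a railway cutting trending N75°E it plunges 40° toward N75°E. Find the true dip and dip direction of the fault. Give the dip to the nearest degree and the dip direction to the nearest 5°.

true dip 40°, dip direction 065°

Each apparent-dip line lies in the plane. As unit vectors (x east, y north, z up), v₁ plunges 28°→N15°E and v₂ plunges 40°→N75°E.
Cross product v₁ × v₂ gives the pole to the plane: n ∝ (0.455, 0.200, 0.586).
True dip = arccos(n_z / |n|) = arccos(0.7623) = 40.3°.
The horizontal component of n points toward azimuth atan2(n_x, n_y) = 66°, the dip direction.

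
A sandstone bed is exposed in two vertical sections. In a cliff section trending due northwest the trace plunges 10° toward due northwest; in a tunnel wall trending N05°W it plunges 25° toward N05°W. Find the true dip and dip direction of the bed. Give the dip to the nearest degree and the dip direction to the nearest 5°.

Represent each trace as a vector plunging at its apparent dip toward its trend (east-north-up frame): v₁ = (-0.696, 0.696, -0.174), v₂ = (-0.079, 0.903, -0.423).
n = v₁ × v₂ = (0.138, 0.281, 0.574) (taken with n_z > 0).
tan δ = √(n_x²+n_y²)/n_z = 0.312/0.574, so δ = 28.6°.
Dip direction = atan2(0.138, 0.281) = 26° (azimuth of n's horizontal projection).

true dip 29°, dip direction 025°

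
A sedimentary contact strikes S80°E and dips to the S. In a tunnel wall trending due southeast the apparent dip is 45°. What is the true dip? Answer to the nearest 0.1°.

β = acute angle between strike S80°E and section due southeast = 35°.
tan δ = tan α / sin β = tan 45° / sin 35° = 1.0000 / 0.5736 = 1.7434
true dip = arctan 1.7434 = 60.16°

60.2°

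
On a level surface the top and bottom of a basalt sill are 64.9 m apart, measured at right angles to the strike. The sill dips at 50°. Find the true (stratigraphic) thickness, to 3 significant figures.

True thickness t = w · sin(dip) = 64.9 × sin 50°
t = 64.9 × 0.7660 = 49.716 m

49.7 m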